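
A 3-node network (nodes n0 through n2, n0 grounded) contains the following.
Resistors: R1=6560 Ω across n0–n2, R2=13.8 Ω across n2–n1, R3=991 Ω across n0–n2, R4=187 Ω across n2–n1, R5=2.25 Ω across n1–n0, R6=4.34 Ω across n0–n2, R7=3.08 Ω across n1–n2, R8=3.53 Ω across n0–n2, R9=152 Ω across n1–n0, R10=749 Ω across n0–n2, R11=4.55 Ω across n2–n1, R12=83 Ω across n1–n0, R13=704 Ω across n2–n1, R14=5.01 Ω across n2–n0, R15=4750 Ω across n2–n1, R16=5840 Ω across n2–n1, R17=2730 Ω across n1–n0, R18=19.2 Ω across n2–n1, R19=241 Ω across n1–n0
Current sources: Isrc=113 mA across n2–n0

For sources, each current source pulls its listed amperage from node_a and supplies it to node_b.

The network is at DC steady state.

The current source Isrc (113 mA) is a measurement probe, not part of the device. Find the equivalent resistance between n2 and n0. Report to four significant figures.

R_eq = 1.008 Ω

MNA unknowns: 2 node voltages V₁..V_2
R1: Y=0.0001524 on G[0,2]
R2: Y=0.07246 on G[2,1]
R3: Y=0.001009 on G[0,2]
R4: Y=0.005348 on G[2,1]
R5: Y=0.4444 on G[1,0]
R6: Y=0.2304 on G[0,2]
R7: Y=0.3247 on G[1,2]
R8: Y=0.2833 on G[0,2]
R9: Y=0.006579 on G[1,0]
R10: Y=0.001335 on G[0,2]
R11: Y=0.2198 on G[2,1]
R12: Y=0.01205 on G[1,0]
R13: Y=0.001420 on G[2,1]
R14: Y=0.1996 on G[2,0]
R15: Y=0.0002105 on G[2,1]
R16: Y=0.0001712 on G[2,1]
R17: Y=0.0003663 on G[1,0]
R18: Y=0.05208 on G[2,1]
R19: Y=0.004149 on G[1,0]
Isrc: z[2]−=0.113, z[0]+=0.113
solve → V1=-0.06733, V2=-0.1139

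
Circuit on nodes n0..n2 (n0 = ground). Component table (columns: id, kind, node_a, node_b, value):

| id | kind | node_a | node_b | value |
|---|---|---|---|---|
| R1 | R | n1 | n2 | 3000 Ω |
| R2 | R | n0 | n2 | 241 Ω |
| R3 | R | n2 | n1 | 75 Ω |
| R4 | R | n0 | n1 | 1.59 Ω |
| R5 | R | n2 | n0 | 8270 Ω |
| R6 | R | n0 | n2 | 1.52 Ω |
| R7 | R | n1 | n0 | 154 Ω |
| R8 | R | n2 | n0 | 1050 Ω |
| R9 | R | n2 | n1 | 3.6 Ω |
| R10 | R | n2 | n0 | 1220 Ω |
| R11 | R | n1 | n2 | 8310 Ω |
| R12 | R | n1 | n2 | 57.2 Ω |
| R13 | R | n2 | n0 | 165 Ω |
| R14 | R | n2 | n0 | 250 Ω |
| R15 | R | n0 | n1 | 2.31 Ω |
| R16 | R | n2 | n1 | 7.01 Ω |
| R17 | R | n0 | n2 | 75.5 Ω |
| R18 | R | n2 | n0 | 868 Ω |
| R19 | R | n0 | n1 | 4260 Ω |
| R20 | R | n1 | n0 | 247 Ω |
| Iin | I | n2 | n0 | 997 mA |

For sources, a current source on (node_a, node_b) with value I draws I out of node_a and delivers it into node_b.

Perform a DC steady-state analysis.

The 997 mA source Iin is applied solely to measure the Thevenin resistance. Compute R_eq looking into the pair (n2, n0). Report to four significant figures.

R_eq = 0.9938 Ω

Apply KCL at each of the 2 non-ground nodes and solve the resulting linear system.
Node n1: branches {R1, R3, R4, R7, R9, R11, R12, R15, R16, R19, R20} → V_1 = -0.2936
Node n2: branches {R1, R2, R3, R5, R6, R8, R9, R10, R11, R12, R13, R14, R16, R17, R18, Iin} → V_2 = -0.9908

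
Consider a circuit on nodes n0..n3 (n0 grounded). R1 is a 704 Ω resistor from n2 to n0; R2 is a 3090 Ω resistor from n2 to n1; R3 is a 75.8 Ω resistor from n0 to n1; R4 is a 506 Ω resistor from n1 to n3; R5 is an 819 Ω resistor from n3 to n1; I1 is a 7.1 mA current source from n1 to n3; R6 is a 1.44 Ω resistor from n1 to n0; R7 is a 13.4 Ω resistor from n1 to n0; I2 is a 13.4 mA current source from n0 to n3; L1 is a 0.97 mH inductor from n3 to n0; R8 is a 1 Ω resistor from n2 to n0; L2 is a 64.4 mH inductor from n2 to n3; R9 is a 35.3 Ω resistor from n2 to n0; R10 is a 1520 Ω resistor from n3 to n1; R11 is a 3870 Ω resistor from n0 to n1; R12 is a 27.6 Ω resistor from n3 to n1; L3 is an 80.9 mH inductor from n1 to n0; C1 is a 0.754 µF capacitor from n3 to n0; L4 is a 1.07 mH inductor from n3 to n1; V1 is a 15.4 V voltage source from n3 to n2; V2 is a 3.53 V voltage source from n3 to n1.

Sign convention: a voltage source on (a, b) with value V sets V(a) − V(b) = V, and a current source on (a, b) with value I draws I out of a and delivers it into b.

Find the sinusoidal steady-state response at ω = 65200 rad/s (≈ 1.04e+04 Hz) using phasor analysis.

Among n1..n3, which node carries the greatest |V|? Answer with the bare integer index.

MNA unknowns: 3 node voltages V₁..V_3 plus 2 source currents (V1, V2)
R1: Y=0.001420+0.000j on G[2,0]
R2: Y=0.0003236+0.000j on G[2,1]
R3: Y=0.01319+0.000j on G[0,1]
R4: Y=0.001976+0.000j on G[1,3]
R5: Y=0.001221+0.000j on G[3,1]
I1: z[1]−=0.0071, z[3]+=0.0071
R6: Y=0.6944+0.000j on G[1,0]
R7: Y=0.07463+0.000j on G[1,0]
I2: z[0]−=0.0134, z[3]+=0.0134
L1: Y=0.000-0.01581j on G[3,0]
R8: Y=1.000+0.000j on G[2,0]
L2: Y=0.000-0.0002382j on G[2,3]
R9: Y=0.02833+0.000j on G[2,0]
R10: Y=0.0006579+0.000j on G[3,1]
R11: Y=0.0002584+0.000j on G[0,1]
R12: Y=0.03623+0.000j on G[3,1]
L3: Y=0.000-0.0001896j on G[1,0]
C1: Y=0.000+0.04916j on G[3,0]
L4: Y=0.000-0.01433j on G[3,1]
V1: row V3−V2=15.4, i_V1 at 3,2
V2: row V3−V1=3.53, i_V2 at 3,1
solve → V1=6.749-0.1884j, V2=-5.121-0.1884j, V3=10.28-0.1884j
aux → i_V1=-5.278-0.1904j, i_V2=5.150-0.09814j

3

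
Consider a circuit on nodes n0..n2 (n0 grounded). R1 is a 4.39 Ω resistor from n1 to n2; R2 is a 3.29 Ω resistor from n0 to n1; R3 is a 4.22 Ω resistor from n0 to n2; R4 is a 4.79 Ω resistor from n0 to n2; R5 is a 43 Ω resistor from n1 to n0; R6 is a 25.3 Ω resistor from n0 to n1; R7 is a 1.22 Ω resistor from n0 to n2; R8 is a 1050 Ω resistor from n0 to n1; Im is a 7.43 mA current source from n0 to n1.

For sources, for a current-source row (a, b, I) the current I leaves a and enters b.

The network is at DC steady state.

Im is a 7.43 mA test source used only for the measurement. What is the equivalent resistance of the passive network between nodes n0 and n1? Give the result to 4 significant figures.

Apply KCL at each of the 2 non-ground nodes and solve the resulting linear system.
Node n1: branches {R1, R2, R5, R6, R8, Im} → V_1 = 0.01325
Node n2: branches {R1, R3, R4, R7} → V_2 = 0.002021

R_eq = 1.783 Ω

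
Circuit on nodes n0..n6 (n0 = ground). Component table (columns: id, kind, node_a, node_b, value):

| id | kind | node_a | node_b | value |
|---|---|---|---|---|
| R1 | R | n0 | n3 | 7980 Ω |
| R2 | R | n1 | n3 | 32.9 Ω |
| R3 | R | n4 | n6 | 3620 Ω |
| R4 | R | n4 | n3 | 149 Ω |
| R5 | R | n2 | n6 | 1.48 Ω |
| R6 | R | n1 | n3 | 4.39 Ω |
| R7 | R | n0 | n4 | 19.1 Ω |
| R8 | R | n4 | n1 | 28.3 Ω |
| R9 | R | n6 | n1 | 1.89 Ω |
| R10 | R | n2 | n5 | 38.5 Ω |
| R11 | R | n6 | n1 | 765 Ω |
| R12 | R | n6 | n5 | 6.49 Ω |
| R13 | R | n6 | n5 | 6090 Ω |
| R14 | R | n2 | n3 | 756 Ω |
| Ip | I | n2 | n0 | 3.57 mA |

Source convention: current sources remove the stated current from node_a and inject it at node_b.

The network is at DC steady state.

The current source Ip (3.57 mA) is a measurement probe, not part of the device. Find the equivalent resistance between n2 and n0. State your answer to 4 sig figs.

MNA unknowns: 6 node voltages V₁..V_6
R1: Y=0.0001253 on G[0,3]
R2: Y=0.03040 on G[1,3]
R3: Y=0.0002762 on G[4,6]
R4: Y=0.006711 on G[4,3]
R5: Y=0.6757 on G[2,6]
R6: Y=0.2278 on G[1,3]
R7: Y=0.05236 on G[0,4]
R8: Y=0.03534 on G[4,1]
R9: Y=0.5291 on G[6,1]
R10: Y=0.02597 on G[2,5]
R11: Y=0.001307 on G[6,1]
R12: Y=0.1541 on G[6,5]
R13: Y=0.0001642 on G[6,5]
R14: Y=0.001323 on G[2,3]
Ip: z[2]−=0.00357, z[0]+=0.00357
solve → V1=-0.1520, V2=-0.1638, V3=-0.1499, V4=-0.06783, V5=-0.1594, V6=-0.1587

R_eq = 45.87 Ω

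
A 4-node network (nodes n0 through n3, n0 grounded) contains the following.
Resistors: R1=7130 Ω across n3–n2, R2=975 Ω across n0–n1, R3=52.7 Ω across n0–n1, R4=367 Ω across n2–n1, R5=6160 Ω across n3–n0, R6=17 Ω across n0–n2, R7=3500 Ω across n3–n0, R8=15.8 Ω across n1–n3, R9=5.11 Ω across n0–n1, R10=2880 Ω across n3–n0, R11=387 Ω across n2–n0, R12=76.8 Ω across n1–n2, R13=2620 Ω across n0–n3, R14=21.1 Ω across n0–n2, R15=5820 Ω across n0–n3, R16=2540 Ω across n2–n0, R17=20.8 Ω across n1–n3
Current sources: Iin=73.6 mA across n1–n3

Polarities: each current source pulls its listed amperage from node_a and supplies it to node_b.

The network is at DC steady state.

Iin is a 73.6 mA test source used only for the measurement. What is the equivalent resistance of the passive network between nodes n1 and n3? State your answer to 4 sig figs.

Apply KCL at each of the 3 non-ground nodes and solve the resulting linear system.
Node n1: branches {R2, R3, R4, R8, R9, R12, R17, Iin} → V_1 = -0.004155
Node n2: branches {R1, R4, R6, R11, R12, R14, R16} → V_2 = 0.0002036
Node n3: branches {R1, R5, R7, R8, R10, R13, R15, R17, Iin} → V_3 = 0.6481

R_eq = 8.862 Ω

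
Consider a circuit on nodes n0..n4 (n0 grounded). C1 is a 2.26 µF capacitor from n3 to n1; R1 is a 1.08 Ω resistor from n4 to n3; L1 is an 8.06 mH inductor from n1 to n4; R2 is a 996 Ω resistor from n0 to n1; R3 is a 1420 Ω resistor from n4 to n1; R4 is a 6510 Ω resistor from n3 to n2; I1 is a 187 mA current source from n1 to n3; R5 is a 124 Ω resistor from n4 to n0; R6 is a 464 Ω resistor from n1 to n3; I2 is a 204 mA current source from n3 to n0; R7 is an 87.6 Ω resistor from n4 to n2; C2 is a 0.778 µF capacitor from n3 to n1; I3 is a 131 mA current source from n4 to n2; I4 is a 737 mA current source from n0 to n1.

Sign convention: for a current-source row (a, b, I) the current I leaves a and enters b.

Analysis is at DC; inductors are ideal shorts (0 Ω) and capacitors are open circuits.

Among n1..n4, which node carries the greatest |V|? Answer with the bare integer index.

2

Element admittances at DC:
  Y(C1) = 0.000 S between n3,n1
  Y(R1) = 0.9259 S between n4,n3
  L1: short n1↔n4 (DC inductor)
  Y(R2) = 0.001004 S between n0,n1
  Y(R3) = 0.0007042 S between n4,n1
  Y(R4) = 0.0001536 S between n3,n2
  I1: injects 0.187 A into n3 (from n1)
  Y(R5) = 0.008065 S between n4,n0
  Y(R6) = 0.002155 S between n1,n3
  I2: injects 0.204 A into n0 (from n3)
  Y(R7) = 0.01142 S between n4,n2
  Y(C2) = 0.000 S between n3,n1
  I3: injects 0.131 A into n2 (from n4)
  I4: injects 0.737 A into n1 (from n0)
Assemble and solve the 5×5 MNA system:
  V(n1)=58.77  V(n2)=70.10  V(n3)=58.76  V(n4)=58.77
  i(L1)=0.4910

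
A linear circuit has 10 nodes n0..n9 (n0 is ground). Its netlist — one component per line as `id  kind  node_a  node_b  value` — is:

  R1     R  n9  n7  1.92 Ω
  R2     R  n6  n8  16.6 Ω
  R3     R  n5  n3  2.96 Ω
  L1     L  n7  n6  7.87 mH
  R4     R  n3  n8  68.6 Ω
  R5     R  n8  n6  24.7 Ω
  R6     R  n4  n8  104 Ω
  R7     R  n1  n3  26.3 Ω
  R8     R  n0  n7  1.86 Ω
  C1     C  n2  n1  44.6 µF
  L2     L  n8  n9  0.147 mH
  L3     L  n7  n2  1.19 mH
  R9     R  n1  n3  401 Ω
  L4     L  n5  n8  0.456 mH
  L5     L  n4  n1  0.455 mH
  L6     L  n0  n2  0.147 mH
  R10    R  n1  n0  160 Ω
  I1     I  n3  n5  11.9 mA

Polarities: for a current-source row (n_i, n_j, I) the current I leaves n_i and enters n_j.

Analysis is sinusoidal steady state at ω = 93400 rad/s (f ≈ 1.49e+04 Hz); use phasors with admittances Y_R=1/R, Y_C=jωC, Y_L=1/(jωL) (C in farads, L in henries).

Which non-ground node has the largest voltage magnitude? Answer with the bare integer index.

MNA unknowns: 9 node voltages V₁..V_9
R1: Y=0.5208+0.000j on G[9,7]
R2: Y=0.06024+0.000j on G[6,8]
R3: Y=0.3378+0.000j on G[5,3]
L1: Y=0.000-0.001360j on G[7,6]
R4: Y=0.01458+0.000j on G[3,8]
R5: Y=0.04049+0.000j on G[8,6]
R6: Y=0.009615+0.000j on G[4,8]
R7: Y=0.03802+0.000j on G[1,3]
R8: Y=0.5376+0.000j on G[0,7]
C1: Y=0.000+4.166j on G[2,1]
L2: Y=0.000-0.07283j on G[8,9]
L3: Y=0.000-0.008997j on G[7,2]
R9: Y=0.002494+0.000j on G[1,3]
L4: Y=0.000-0.02348j on G[5,8]
L5: Y=0.000-0.02353j on G[4,1]
L6: Y=0.000-0.07283j on G[0,2]
R10: Y=0.006250+0.000j on G[1,0]
I1: z[3]−=0.0119, z[5]+=0.0119
solve → V1=-0.004200-0.0001471j, V2=-0.004284-0.0001487j, V3=-0.006808+0.009380j, V4=-0.002683+0.002932j, V5=0.02760+0.01096j, V6=0.004855-0.0007155j, V7=6.897e-05-0.0005787j, V8=0.004853-0.0007802j, V9=0.0001331-0.001239j

5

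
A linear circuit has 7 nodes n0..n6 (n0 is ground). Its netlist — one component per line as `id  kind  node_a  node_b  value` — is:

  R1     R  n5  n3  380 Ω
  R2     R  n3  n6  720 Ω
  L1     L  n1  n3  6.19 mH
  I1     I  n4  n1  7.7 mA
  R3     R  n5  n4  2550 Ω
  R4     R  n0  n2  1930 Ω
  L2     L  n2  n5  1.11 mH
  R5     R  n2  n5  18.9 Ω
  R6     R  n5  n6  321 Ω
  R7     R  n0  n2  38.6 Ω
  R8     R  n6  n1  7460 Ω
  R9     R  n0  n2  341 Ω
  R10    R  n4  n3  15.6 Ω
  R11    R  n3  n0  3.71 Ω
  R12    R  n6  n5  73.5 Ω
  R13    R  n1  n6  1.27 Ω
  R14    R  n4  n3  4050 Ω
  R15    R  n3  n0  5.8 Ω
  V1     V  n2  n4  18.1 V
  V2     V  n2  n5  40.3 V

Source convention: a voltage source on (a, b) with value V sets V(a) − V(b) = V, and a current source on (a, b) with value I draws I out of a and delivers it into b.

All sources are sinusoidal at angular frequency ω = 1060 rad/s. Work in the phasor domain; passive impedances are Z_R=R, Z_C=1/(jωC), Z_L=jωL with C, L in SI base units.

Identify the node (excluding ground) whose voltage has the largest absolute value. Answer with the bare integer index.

MNA unknowns: 6 node voltages V₁..V_6 plus 2 source currents (V1, V2)
R1: Y=0.002632+0.000j on G[5,3]
R2: Y=0.001389+0.000j on G[3,6]
L1: Y=0.000-0.1524j on G[1,3]
I1: z[4]−=0.0077, z[1]+=0.0077
R3: Y=0.0003922+0.000j on G[5,4]
R4: Y=0.0005181+0.000j on G[0,2]
L2: Y=0.000-0.8499j on G[2,5]
R5: Y=0.05291+0.000j on G[2,5]
R6: Y=0.003115+0.000j on G[5,6]
R7: Y=0.02591+0.000j on G[0,2]
R8: Y=0.0001340+0.000j on G[6,1]
R9: Y=0.002933+0.000j on G[0,2]
R10: Y=0.06410+0.000j on G[4,3]
R11: Y=0.2695+0.000j on G[3,0]
R12: Y=0.01361+0.000j on G[6,5]
R13: Y=0.7874+0.000j on G[1,6]
R14: Y=0.0002469+0.000j on G[4,3]
R15: Y=0.1724+0.000j on G[3,0]
V1: row V2−V4=18.1, i_V1 at 2,4
V2: row V2−V5=40.3, i_V2 at 2,5
solve → V1=-1.318-2.366j, V2=16.23-0.3300j, V3=-1.078+0.02192j, V4=-1.871-0.3300j, V5=-24.07-0.3300j, V6=-1.789-2.319j
aux → i_V1=-0.03465-0.02265j, i_V2=-2.574+34.28j

5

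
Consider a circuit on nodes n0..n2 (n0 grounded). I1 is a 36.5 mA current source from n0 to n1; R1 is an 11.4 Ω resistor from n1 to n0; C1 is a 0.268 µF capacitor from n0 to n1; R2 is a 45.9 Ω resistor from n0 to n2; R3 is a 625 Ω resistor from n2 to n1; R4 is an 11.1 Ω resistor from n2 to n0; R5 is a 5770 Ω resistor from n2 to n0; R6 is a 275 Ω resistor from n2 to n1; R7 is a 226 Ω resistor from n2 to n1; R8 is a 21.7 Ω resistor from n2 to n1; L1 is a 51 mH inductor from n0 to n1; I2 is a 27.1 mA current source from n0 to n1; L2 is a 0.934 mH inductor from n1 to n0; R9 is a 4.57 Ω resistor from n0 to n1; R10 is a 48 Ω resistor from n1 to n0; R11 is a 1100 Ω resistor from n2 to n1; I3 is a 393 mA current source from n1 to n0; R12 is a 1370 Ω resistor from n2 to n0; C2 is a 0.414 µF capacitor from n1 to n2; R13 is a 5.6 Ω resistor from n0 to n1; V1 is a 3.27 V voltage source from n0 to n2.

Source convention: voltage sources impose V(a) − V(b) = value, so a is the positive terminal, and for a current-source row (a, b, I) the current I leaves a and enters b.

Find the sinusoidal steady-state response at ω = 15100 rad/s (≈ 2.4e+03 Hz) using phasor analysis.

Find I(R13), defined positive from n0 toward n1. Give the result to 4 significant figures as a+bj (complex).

Element admittances at ω=15100 rad/s:
  I1: injects 0.0365 A into n1 (from n0)
  Y(R1) = 0.08772+0.000j S between n1,n0
  Y(C1) = 0.000+0.004047j S between n0,n1
  Y(R2) = 0.02179+0.000j S between n0,n2
  Y(R3) = 0.001600+0.000j S between n2,n1
  Y(R4) = 0.09009+0.000j S between n2,n0
  Y(R5) = 0.0001733+0.000j S between n2,n0
  Y(R6) = 0.003636+0.000j S between n2,n1
  Y(R7) = 0.004425+0.000j S between n2,n1
  Y(R8) = 0.04608+0.000j S between n2,n1
  Y(L1) = 0.000-0.001299j S between n0,n1
  I2: injects 0.0271 A into n1 (from n0)
  Y(L2) = 0.000-0.07090j S between n1,n0
  Y(R9) = 0.2188+0.000j S between n0,n1
  Y(R10) = 0.02083+0.000j S between n1,n0
  Y(R11) = 0.0009091+0.000j S between n2,n1
  I3: injects 0.393 A into n0 (from n1)
  Y(R12) = 0.0007299+0.000j S between n2,n0
  Y(C2) = 0.000+0.006251j S between n1,n2
  Y(R13) = 0.1786+0.000j S between n0,n1
  V1: constraint V(n0)−V(n2) = 3.27
Assemble and solve the 3×3 MNA system:
  V(n1)=-0.8999-0.1354j  V(n2)=-3.270+0.000j
  i(V1)=-0.5039-0.007148j

0.1607+0.02417j A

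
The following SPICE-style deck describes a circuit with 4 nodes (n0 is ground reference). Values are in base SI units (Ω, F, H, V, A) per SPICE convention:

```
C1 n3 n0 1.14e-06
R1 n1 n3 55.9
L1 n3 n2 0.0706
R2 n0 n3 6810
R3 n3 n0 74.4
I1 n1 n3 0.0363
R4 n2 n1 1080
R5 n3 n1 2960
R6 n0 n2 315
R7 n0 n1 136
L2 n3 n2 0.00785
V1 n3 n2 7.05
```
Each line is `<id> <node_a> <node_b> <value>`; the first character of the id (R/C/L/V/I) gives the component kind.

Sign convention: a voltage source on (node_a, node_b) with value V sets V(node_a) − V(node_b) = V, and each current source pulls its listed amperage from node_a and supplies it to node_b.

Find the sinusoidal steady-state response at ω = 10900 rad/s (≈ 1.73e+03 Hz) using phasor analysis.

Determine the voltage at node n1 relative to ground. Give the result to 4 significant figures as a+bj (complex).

-0.7641-0.4794j V

Apply KCL at each of the 3 non-ground nodes and solve the resulting linear system.
Node n1: branches {R1, I1, R4, R5, R7} → V_1 = -0.7641-0.4794j
Node n2: branches {L1, R4, R6, L2, V1} → V_2 = -5.871-0.6634j
Node n3: branches {C1, R1, L1, R2, R3, I1, R5, L2, V1} → V_3 = 1.179-0.6634j
Source currents: i(V1)=-0.02337+0.08928j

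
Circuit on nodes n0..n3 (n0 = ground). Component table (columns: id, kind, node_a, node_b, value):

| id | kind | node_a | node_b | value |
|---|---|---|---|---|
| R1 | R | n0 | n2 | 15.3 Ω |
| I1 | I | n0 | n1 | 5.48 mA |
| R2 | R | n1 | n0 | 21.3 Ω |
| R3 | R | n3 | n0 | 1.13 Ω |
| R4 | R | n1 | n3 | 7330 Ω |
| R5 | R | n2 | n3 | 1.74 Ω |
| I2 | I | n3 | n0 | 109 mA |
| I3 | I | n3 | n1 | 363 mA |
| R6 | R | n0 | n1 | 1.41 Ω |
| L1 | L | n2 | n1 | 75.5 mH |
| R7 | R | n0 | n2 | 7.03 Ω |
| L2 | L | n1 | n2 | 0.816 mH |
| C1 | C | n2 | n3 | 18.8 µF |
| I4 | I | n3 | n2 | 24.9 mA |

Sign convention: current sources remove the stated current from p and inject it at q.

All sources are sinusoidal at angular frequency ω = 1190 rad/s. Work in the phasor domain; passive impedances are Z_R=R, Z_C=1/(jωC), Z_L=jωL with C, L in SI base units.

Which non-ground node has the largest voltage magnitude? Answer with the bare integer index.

Apply KCL at each of the 3 non-ground nodes and solve the resulting linear system.
Node n1: branches {I1, R2, R4, I3, R6, L1, L2} → V_1 = 0.1778+0.09103j
Node n2: branches {R1, R5, L1, R7, L2, C1, I4} → V_2 = 0.1116-0.1337j
Node n3: branches {R3, R4, R5, I2, I3, C1, I4} → V_3 = -0.2951-0.04641j

3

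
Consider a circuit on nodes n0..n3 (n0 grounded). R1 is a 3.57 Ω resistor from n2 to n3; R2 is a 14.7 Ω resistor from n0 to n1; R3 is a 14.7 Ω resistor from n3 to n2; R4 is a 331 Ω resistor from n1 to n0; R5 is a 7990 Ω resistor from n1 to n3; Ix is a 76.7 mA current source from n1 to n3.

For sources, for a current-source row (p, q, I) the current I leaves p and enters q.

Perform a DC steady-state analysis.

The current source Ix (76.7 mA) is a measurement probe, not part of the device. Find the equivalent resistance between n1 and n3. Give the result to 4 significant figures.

R_eq = 7990. Ω

MNA unknowns: 3 node voltages V₁..V_3
R1: Y=0.2801 on G[2,3]
R2: Y=0.06803 on G[0,1]
R3: Y=0.06803 on G[3,2]
R4: Y=0.003021 on G[1,0]
R5: Y=0.0001252 on G[1,3]
Ix: z[1]−=0.0767, z[3]+=0.0767
solve → V1=0.000, V2=612.8, V3=612.8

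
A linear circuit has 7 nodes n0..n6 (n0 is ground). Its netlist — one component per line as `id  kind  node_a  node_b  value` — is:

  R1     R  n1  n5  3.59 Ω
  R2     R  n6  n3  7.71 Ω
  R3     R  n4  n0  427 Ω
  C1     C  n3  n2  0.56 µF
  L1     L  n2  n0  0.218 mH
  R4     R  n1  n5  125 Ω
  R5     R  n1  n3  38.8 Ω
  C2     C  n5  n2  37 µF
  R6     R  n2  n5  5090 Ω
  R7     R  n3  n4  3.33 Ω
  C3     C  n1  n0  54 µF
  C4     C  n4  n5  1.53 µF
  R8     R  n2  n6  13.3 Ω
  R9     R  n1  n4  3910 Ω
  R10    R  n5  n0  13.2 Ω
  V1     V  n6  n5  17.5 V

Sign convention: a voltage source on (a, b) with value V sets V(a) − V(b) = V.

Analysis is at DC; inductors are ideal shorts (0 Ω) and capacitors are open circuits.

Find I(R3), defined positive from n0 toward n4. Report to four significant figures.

Element admittances at DC:
  Y(R1) = 0.2786 S between n1,n5
  Y(R2) = 0.1297 S between n6,n3
  Y(R3) = 0.002342 S between n4,n0
  Y(C1) = 0.000 S between n3,n2
  L1: short n2↔n0 (DC inductor)
  Y(R4) = 0.008000 S between n1,n5
  Y(R5) = 0.02577 S between n1,n3
  Y(C2) = 0.000 S between n5,n2
  Y(R6) = 0.0001965 S between n2,n5
  Y(R7) = 0.3003 S between n3,n4
  Y(C3) = 0.000 S between n1,n0
  Y(C4) = 0.000 S between n4,n5
  Y(R8) = 0.07519 S between n2,n6
  Y(R9) = 0.0002558 S between n1,n4
  Y(R10) = 0.07576 S between n5,n0
  V1: constraint V(n6)−V(n5) = 17.5
Assemble and solve the 8×8 MNA system:
  V(n1)=-7.573  V(n2)=0.000  V(n3)=5.896  V(n4)=5.839  V(n5)=-8.796  V(n6)=8.704
  i(L1)=0.6527  i(V1)=-1.019

-0.01367 A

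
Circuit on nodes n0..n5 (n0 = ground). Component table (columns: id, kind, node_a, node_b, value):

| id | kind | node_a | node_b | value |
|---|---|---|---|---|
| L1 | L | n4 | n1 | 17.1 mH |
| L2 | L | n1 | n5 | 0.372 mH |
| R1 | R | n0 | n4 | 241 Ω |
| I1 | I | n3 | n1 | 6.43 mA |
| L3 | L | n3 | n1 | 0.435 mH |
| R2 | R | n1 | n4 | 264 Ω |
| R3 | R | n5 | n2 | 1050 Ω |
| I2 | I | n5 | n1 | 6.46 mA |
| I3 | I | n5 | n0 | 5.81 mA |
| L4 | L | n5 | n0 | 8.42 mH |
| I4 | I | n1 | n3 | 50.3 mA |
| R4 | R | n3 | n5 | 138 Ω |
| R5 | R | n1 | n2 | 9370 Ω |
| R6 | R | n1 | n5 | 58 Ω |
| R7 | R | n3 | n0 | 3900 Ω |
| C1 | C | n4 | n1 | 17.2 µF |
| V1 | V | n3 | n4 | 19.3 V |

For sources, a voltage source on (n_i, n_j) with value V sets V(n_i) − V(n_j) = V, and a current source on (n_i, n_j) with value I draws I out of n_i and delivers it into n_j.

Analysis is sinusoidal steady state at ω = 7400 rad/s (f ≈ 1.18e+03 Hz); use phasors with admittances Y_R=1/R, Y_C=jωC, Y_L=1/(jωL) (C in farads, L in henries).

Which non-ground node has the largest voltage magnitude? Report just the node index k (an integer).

Apply KCL at each of the 5 non-ground nodes and solve the resulting linear system.
Node n1: branches {L1, L2, I1, L3, R2, I2, I4, R5, R6, C1} → V_1 = 2.810+7.633j
Node n2: branches {R3, R5} → V_2 = 2.637+7.124j
Node n3: branches {I1, L3, I4, R4, R7, V1} → V_3 = -8.885+9.535j
Node n4: branches {L1, R1, R2, C1, V1} → V_4 = -28.18+9.535j
Node n5: branches {L2, R3, I2, I3, L4, R4, R6} → V_5 = 2.618+7.067j
Source currents: i(V1)=-0.4614-3.653j

4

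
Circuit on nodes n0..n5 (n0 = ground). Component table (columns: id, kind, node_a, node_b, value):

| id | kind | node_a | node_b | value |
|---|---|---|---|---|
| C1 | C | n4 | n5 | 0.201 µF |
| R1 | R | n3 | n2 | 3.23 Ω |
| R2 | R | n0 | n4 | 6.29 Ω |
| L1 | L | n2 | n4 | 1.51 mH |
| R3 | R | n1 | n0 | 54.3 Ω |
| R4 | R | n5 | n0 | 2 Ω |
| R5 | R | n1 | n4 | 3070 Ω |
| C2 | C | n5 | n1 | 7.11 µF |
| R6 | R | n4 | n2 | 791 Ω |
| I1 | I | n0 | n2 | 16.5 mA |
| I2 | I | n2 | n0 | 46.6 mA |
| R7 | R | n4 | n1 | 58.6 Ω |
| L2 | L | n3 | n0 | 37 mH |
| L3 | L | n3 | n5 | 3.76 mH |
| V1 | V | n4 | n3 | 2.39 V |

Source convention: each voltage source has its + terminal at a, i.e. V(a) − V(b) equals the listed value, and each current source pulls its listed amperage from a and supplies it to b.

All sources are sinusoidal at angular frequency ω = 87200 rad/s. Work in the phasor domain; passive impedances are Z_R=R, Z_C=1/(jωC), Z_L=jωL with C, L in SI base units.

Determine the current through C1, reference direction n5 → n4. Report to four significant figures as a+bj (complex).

Apply KCL at each of the 5 non-ground nodes and solve the resulting linear system.
Node n1: branches {R3, R5, C2, R7} → V_1 = -0.006085+0.01226j
Node n2: branches {R1, L1, R6, I1, I2} → V_2 = -2.650-0.09117j
Node n3: branches {R1, L2, L3, V1} → V_3 = -2.564-0.03069j
Node n4: branches {C1, R2, L1, R5, R6, R7, V1} → V_4 = -0.1744-0.03069j
Node n5: branches {C1, R4, C2, L3} → V_5 = -0.004517+0.007716j
Source currents: i(V1)=0.02638+0.02733j

-0.0006731+0.002977j A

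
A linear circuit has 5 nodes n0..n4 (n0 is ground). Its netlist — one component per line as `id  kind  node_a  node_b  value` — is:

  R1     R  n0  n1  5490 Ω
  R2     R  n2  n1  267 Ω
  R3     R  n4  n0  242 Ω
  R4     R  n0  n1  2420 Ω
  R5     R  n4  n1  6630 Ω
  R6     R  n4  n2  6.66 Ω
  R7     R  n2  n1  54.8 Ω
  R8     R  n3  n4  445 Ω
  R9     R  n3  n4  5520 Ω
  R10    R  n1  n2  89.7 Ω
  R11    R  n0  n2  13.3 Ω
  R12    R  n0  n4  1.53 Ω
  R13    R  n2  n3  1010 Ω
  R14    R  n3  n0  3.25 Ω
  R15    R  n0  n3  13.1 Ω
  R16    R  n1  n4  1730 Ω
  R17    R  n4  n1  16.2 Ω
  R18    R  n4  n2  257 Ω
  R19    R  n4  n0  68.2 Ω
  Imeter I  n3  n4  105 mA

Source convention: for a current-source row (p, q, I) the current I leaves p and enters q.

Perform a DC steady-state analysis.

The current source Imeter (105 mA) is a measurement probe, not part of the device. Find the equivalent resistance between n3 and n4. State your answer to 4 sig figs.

R_eq = 3.932 Ω

MNA unknowns: 4 node voltages V₁..V_4
R1: Y=0.0001821 on G[0,1]
R2: Y=0.003745 on G[2,1]
R3: Y=0.004132 on G[4,0]
R4: Y=0.0004132 on G[0,1]
R5: Y=0.0001508 on G[4,1]
R6: Y=0.1502 on G[4,2]
R7: Y=0.01825 on G[2,1]
R8: Y=0.002247 on G[3,4]
R9: Y=0.0001812 on G[3,4]
R10: Y=0.01115 on G[1,2]
R11: Y=0.07519 on G[0,2]
R12: Y=0.6536 on G[0,4]
R13: Y=0.0009901 on G[2,3]
R14: Y=0.3077 on G[3,0]
R15: Y=0.07634 on G[0,3]
R16: Y=0.0005780 on G[1,4]
R17: Y=0.06173 on G[4,1]
R18: Y=0.003891 on G[4,2]
R19: Y=0.01466 on G[4,0]
Imeter: z[3]−=0.105, z[4]+=0.105
solve → V1=0.1268, V2=0.09858, V3=-0.2699, V4=0.1430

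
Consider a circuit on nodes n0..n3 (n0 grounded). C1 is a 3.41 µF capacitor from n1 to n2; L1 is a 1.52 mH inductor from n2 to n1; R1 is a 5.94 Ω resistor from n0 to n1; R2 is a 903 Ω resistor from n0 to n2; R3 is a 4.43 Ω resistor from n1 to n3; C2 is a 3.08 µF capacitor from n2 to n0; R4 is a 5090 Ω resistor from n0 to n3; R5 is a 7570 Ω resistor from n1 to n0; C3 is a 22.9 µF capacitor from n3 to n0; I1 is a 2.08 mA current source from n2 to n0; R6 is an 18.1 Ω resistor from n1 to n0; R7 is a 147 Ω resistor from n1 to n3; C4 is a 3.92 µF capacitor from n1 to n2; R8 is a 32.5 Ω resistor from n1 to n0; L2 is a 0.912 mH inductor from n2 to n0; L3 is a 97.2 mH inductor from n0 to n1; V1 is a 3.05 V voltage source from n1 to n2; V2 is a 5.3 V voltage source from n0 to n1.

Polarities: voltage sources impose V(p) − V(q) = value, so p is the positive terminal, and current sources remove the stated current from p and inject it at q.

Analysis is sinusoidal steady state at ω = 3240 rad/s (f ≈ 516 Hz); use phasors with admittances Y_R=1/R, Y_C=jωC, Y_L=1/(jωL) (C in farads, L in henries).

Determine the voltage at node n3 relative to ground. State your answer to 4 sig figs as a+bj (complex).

Apply KCL at each of the 3 non-ground nodes and solve the resulting linear system.
Node n1: branches {C1, L1, R1, R3, R5, R6, R7, C4, R8, L3, V1, V2} → V_1 = -5.300+0.000j
Node n2: branches {C1, L1, R2, C2, I1, C4, L2, V1} → V_2 = -8.350+0.000j
Node n3: branches {R3, R4, C3, R7} → V_3 = -4.807+1.532j
Source currents: i(V1)=-0.007167+3.289j, i(V2)=-1.471+2.403j

-4.807+1.532j V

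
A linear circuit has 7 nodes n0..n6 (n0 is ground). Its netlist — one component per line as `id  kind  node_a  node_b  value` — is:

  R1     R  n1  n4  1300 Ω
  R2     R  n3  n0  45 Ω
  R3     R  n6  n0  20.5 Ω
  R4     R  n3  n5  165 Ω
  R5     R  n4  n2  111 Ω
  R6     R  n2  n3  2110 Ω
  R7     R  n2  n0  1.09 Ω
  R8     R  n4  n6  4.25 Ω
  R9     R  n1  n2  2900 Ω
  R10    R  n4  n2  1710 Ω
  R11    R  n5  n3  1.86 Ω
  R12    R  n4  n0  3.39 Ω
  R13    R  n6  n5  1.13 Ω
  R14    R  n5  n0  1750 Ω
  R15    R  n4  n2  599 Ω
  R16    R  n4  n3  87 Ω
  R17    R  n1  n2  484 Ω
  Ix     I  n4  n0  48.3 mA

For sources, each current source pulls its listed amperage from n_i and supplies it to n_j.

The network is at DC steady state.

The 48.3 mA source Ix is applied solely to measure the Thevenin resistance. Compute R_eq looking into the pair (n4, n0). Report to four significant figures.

R_eq = 2.764 Ω

Element admittances at DC:
  Y(R1) = 0.0007692 S between n1,n4
  Y(R2) = 0.02222 S between n3,n0
  Y(R3) = 0.04878 S between n6,n0
  Y(R4) = 0.006061 S between n3,n5
  Y(R5) = 0.009009 S between n4,n2
  Y(R6) = 0.0004739 S between n2,n3
  Y(R7) = 0.9174 S between n2,n0
  Y(R8) = 0.2353 S between n4,n6
  Y(R9) = 0.0003448 S between n1,n2
  Y(R10) = 0.0005848 S between n4,n2
  Y(R11) = 0.5376 S between n5,n3
  Y(R12) = 0.2950 S between n4,n0
  Y(R13) = 0.8850 S between n6,n5
  Y(R14) = 0.0005714 S between n5,n0
  Y(R15) = 0.001669 S between n4,n2
  Y(R16) = 0.01149 S between n4,n3
  Y(R17) = 0.002066 S between n1,n2
  Ix: injects 0.0483 A into n0 (from n4)
Assemble and solve the 6×6 MNA system:
  V(n1)=-0.03362  V(n2)=-0.001751  V(n3)=-0.09842  V(n4)=-0.1335  V(n5)=-0.1018  V(n6)=-0.1039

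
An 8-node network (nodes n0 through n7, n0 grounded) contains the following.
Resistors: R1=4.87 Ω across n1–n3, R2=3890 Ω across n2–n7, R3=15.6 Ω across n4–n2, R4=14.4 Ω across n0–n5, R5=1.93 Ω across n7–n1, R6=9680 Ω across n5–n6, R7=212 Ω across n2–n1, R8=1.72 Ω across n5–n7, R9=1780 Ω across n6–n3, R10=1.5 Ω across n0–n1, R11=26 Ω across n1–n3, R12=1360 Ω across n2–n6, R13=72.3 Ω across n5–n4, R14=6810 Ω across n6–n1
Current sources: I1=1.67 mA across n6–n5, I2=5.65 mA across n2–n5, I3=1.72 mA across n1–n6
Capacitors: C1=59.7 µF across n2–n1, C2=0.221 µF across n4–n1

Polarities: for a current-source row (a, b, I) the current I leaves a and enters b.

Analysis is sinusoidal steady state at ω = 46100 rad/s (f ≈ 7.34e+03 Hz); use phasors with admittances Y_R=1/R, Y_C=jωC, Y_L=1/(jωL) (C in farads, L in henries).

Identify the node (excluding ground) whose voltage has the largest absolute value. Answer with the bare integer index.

Apply KCL at each of the 7 non-ground nodes and solve the resulting linear system.
Node n1: branches {R1, C1, R5, R7, R10, R11, C2, R14, I3} → V_1 = -0.001983-4.224e-06j
Node n2: branches {R2, C1, R3, R7, I2, R12} → V_2 = -0.002007+0.001948j
Node n3: branches {R1, R9, R11} → V_3 = -0.001906-2.082e-06j
Node n4: branches {R3, R13, C2} → V_4 = 0.001874+0.001105j
Node n5: branches {I1, R4, R6, I2, R8, R13} → V_5 = 0.01904+4.055e-05j
Node n6: branches {I1, R6, R9, R12, R14, I3} → V_6 = 0.03175+0.0009274j
Node n7: branches {R2, R5, R8} → V_7 = 0.009131+1.990e-05j

6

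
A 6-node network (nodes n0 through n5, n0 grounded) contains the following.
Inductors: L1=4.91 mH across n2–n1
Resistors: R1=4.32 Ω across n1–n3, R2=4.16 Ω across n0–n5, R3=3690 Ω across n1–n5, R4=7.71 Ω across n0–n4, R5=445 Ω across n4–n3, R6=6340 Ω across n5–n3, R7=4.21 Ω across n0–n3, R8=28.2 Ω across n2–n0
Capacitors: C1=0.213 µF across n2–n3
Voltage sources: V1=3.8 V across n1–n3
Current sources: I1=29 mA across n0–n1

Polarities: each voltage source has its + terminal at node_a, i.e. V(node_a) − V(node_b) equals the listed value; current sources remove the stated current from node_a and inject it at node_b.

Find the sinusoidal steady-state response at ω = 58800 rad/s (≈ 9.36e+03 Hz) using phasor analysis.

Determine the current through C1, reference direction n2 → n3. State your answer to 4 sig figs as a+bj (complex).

Apply KCL at each of the 5 non-ground nodes and solve the resulting linear system.
Node n1: branches {L1, R1, R3, V1, I1} → V_1 = 3.930+0.04642j
Node n2: branches {L1, C1, R8} → V_2 = -0.09219-0.3144j
Node n3: branches {R1, R5, R6, C1, R7, V1} → V_3 = 0.1301+0.04642j
Node n4: branches {R4, R5} → V_4 = 0.002215+0.0007905j
Node n5: branches {R2, R3, R6} → V_5 = 0.004508+8.264e-05j
Source currents: i(V1)=-0.8529+0.01392j

0.004519-0.002784j A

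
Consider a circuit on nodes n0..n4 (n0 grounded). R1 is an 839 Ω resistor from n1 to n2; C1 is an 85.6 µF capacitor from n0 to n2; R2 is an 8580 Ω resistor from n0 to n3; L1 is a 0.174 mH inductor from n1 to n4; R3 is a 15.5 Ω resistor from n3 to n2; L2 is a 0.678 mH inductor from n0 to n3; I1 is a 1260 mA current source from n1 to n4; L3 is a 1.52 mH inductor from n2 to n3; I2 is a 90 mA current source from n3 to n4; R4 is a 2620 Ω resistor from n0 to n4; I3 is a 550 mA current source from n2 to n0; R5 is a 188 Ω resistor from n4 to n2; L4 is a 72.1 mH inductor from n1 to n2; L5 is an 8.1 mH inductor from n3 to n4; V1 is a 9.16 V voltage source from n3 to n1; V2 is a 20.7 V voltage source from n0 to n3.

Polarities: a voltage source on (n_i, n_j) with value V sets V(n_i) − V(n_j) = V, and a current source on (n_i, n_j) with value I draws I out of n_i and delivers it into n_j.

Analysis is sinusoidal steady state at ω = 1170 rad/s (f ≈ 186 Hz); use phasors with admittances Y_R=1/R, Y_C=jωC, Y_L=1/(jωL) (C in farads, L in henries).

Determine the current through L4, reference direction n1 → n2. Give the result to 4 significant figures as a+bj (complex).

Apply KCL at each of the 4 non-ground nodes and solve the resulting linear system.
Node n1: branches {R1, L1, I1, L4, V1} → V_1 = -29.86+0.000j
Node n2: branches {R1, C1, R3, L3, I3, R5, L4} → V_2 = -25.39-0.5808j
Node n3: branches {R2, R3, L2, L3, I2, L5, V1, V2} → V_3 = -20.70+0.000j
Node n4: branches {L1, I1, I2, R4, R5, L5} → V_4 = -29.67+0.2758j
Source currents: i(V1)=-0.09339+1.004j, i(V2)=0.5944+23.55j

0.006885+0.05295j A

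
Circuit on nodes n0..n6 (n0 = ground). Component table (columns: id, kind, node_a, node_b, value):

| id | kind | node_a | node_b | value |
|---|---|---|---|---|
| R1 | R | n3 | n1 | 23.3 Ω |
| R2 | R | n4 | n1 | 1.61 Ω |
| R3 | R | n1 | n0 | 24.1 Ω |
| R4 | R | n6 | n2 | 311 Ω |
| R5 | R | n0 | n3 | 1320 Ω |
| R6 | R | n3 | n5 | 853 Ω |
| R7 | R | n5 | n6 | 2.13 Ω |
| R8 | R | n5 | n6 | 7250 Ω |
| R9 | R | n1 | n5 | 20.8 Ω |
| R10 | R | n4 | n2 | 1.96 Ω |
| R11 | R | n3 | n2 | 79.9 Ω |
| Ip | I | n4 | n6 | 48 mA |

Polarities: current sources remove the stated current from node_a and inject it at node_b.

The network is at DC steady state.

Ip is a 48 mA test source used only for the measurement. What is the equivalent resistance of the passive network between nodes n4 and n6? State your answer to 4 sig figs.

R_eq = 22.31 Ω

Element admittances at DC:
  Y(R1) = 0.04292 S between n3,n1
  Y(R2) = 0.6211 S between n4,n1
  Y(R3) = 0.04149 S between n1,n0
  Y(R4) = 0.003215 S between n6,n2
  Y(R5) = 0.0007576 S between n0,n3
  Y(R6) = 0.001172 S between n3,n5
  Y(R7) = 0.4695 S between n5,n6
  Y(R8) = 0.0001379 S between n5,n6
  Y(R9) = 0.04808 S between n1,n5
  Y(R10) = 0.5102 S between n4,n2
  Y(R11) = 0.01252 S between n3,n2
  Ip: injects 0.048 A into n6 (from n4)
Assemble and solve the 6×6 MNA system:
  V(n1)=-8.890e-05  V(n2)=-0.06218  V(n3)=0.004869  V(n4)=-0.07052  V(n5)=0.9053  V(n6)=1.000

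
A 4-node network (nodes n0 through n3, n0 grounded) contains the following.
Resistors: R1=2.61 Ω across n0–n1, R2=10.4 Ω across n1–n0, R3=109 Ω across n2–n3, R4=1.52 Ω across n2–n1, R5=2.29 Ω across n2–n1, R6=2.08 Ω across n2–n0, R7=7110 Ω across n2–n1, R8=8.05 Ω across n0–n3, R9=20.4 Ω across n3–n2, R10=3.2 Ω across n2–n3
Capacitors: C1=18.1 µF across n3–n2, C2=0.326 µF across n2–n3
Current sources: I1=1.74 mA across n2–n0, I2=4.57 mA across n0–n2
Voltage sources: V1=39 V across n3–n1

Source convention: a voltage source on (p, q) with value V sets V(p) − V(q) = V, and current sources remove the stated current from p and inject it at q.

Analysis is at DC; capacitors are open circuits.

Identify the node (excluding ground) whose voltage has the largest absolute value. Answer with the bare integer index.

3

Element admittances at DC:
  Y(R1) = 0.3831 S between n0,n1
  Y(R2) = 0.09615 S between n1,n0
  Y(C1) = 0.000 S between n3,n2
  Y(R3) = 0.009174 S between n2,n3
  Y(R4) = 0.6579 S between n2,n1
  Y(C2) = 0.000 S between n2,n3
  Y(R5) = 0.4367 S between n2,n1
  Y(R6) = 0.4808 S between n2,n0
  I1: injects 0.00174 A into n0 (from n2)
  Y(R7) = 0.0001406 S between n2,n1
  I2: injects 0.00457 A into n2 (from n0)
  Y(R8) = 0.1242 S between n0,n3
  Y(R9) = 0.04902 S between n3,n2
  Y(R10) = 0.3125 S between n2,n3
  V1: constraint V(n3)−V(n1) = 39
Assemble and solve the 4×4 MNA system:
  V(n1)=-8.714  V(n2)=0.8682  V(n3)=30.29
  i(V1)=-14.67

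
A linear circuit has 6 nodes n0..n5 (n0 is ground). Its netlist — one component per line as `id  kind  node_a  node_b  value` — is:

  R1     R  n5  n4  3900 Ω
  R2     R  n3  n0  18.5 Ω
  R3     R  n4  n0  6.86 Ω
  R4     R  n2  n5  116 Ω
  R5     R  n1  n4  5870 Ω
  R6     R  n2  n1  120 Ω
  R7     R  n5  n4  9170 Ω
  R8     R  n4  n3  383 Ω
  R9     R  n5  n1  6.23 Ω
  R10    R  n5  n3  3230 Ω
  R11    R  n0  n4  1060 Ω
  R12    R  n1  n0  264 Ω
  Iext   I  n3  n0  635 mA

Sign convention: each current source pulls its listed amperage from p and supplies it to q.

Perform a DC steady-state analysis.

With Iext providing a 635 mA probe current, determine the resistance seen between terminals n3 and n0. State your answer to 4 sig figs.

R_eq = 17.57 Ω

Apply KCL at each of the 5 non-ground nodes and solve the resulting linear system.
Node n1: branches {R5, R6, R9, R12} → V_1 = -0.7658
Node n2: branches {R4, R6} → V_2 = -0.7750
Node n3: branches {R2, R8, R10, Iext} → V_3 = -11.16
Node n4: branches {R1, R3, R5, R7, R8, R11} → V_4 = -0.1972
Node n5: branches {R1, R4, R7, R9, R10} → V_5 = -0.7840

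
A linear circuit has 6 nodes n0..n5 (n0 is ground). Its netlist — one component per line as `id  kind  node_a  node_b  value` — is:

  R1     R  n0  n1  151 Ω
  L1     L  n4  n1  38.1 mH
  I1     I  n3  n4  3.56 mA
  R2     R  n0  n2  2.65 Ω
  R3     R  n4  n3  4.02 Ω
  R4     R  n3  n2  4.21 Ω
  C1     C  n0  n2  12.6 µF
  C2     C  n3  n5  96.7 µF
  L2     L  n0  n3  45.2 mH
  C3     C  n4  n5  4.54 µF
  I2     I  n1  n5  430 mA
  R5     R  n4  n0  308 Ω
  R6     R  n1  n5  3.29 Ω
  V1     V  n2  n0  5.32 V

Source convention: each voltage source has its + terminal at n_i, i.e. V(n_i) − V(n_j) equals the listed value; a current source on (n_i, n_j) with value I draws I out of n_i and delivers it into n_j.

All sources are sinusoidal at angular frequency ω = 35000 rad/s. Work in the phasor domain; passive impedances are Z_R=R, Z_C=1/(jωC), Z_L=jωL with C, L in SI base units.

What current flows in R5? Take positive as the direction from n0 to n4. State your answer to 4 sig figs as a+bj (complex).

Element admittances at ω=35000 rad/s:
  Y(R1) = 0.006623+0.000j S between n0,n1
  Y(L1) = 0.000-0.0007499j S between n4,n1
  I1: injects 0.00356 A into n4 (from n3)
  Y(R2) = 0.3774+0.000j S between n0,n2
  Y(R3) = 0.2488+0.000j S between n4,n3
  Y(R4) = 0.2375+0.000j S between n3,n2
  Y(C1) = 0.000+0.4410j S between n0,n2
  Y(C2) = 0.000+3.385j S between n3,n5
  Y(L2) = 0.000-0.0006321j S between n0,n3
  Y(C3) = 0.000+0.1589j S between n4,n5
  I2: injects 0.43 A into n5 (from n1)
  Y(R5) = 0.003247+0.000j S between n4,n0
  Y(R6) = 0.3040+0.000j S between n1,n5
  V1: constraint V(n2)−V(n0) = 5.32
Assemble and solve the 6×6 MNA system:
  V(n1)=3.652+0.01679j  V(n2)=5.320+0.000j  V(n3)=5.148+0.01268j  V(n4)=5.109+0.04059j  V(n5)=5.146+0.02075j
  i(V1)=-2.048-2.343j

-0.01659-0.0001318j A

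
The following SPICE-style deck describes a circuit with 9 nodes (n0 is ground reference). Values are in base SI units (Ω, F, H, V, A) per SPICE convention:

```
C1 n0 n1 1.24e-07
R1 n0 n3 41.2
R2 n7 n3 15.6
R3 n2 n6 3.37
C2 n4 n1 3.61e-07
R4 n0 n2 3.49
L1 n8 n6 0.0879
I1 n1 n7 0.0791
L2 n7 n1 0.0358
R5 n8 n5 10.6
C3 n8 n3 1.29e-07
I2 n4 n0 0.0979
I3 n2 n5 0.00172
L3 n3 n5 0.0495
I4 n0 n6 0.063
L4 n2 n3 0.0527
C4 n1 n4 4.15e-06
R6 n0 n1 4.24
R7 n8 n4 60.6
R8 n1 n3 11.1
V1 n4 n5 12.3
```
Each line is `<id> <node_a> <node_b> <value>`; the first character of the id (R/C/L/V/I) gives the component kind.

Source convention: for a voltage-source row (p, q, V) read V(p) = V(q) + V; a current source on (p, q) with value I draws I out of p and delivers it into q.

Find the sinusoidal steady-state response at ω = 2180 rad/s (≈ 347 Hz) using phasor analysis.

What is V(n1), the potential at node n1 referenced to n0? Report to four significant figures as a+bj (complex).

MNA unknowns: 8 node voltages V₁..V_8 plus 1 source current (V1)
C1: Y=0.000+0.0002703j on G[0,1]
R1: Y=0.02427+0.000j on G[0,3]
R2: Y=0.06410+0.000j on G[7,3]
R3: Y=0.2967+0.000j on G[2,6]
C2: Y=0.000+0.0007870j on G[4,1]
R4: Y=0.2865+0.000j on G[0,2]
L1: Y=0.000-0.005219j on G[8,6]
I1: z[1]−=0.0791, z[7]+=0.0791
L2: Y=0.000-0.01281j on G[7,1]
R5: Y=0.09434+0.000j on G[8,5]
C3: Y=0.000+0.0002812j on G[8,3]
I2: z[4]−=0.0979, z[0]+=0.0979
I3: z[2]−=0.00172, z[5]+=0.00172
L3: Y=0.000-0.009267j on G[3,5]
I4: z[0]−=0.063, z[6]+=0.063
L4: Y=0.000-0.008704j on G[2,3]
C4: Y=0.000+0.009047j on G[1,4]
R6: Y=0.2358+0.000j on G[0,1]
R7: Y=0.01650+0.000j on G[8,4]
R8: Y=0.09009+0.000j on G[1,3]
V1: row V4−V5=12.3, i_V1 at 4,5
solve → V1=0.2999+0.6453j, V2=-0.2888-0.4281j, V3=-0.9358-1.220j, V4=33.34-28.23j, V5=21.04-28.23j, V6=-0.5386-0.8604j, V7=0.6568-1.149j, V8=24.05-27.14j
aux → i_V1=-0.5353-0.3069j

0.2999+0.6453j V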